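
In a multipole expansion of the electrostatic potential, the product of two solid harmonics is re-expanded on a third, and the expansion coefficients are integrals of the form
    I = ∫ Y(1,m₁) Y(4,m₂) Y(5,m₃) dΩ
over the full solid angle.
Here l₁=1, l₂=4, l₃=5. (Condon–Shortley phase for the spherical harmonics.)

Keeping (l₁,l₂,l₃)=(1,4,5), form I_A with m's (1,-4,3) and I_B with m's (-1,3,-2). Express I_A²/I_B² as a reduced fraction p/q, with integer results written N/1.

1/3

l's match ⇒ only the (l;m) 3-j factors differ between A and B.
A: triangle coeff Δ(1,4,5) = 1/495; Σ_t [0,0]: t=0:+1/80640 = 1/80640; (3j)²=1/495 [(1 4 5; 1 -4 3)], sign=+1
B: triangle coeff Δ(1,4,5) = 1/495; Σ_t [0,0]: t=0:+1/10080 = 1/10080; (3j)²=1/165 [(1 4 5; -1 3 -2)], sign=-1
I_A²/I_B² = (1/495)/(1/165) = 1/3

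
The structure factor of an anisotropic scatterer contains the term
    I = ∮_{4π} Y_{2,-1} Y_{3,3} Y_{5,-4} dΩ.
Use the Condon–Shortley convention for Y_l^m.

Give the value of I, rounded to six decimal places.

0.000000

m-sum = -1 + 3 − 4 = -2 ≠ 0 ⇒ I = 0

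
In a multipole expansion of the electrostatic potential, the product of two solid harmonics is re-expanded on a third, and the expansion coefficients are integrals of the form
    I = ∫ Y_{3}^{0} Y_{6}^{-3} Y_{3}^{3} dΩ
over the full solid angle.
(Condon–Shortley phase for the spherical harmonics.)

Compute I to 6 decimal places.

m-sum 0 ✓  L=12 even ✓  3≤3≤9 ✓
Π(2lᵢ+1) = 7×13×7 = 637
triangle coeff Δ(3,6,3) = 1/12012
Σ_t [3,3]: t=3:−1/1296 = -1/1296
(3j)²=100/3003 [(3 6 3; 0 0 0)], sign=+1
Σ_t [3,3]: t=3:−1/25920 = -1/25920
(3j)²=1/143 [(3 6 3; 0 -3 3)], sign=-1
⇒ 4πI² = 700/4719
I = (-1)√(700/4719/(4π)) = -0.10864734

-0.108647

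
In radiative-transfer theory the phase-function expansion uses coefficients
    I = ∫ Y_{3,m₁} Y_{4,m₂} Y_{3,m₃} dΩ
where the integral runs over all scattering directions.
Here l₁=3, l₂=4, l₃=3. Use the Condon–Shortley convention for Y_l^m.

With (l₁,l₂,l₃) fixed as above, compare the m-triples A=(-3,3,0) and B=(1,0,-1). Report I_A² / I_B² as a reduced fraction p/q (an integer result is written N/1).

l's match ⇒ only the (l;m) 3-j factors differ between A and B.
A: triangle coeff Δ(3,4,3) = 1/34650; Σ_t [4,4]: t=4:+1/288 = 1/288; (3j)²=1/22 [(3 4 3; -3 3 0)], sign=-1
B: triangle coeff Δ(3,4,3) = 1/34650; Σ_t [0,2]: t=0:+1/1152 t=1:−1/36 t=2:+1/32 = 5/1152; (3j)²=1/1386 [(3 4 3; 1 0 -1)], sign=+1
I_A²/I_B² = (1/22)/(1/1386) = 63/1

63/1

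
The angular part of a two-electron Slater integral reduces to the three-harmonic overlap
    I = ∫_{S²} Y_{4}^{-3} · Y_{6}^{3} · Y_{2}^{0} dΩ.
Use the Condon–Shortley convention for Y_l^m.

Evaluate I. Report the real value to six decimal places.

-0.165283

Rules hold: Σm=0, L=12 even, 2≤2≤10.
N = 9·13·5 = 585
Δ = 8!·0!·4!/13! = 1/6435
Racah Σ t=4..4: t=4:+1/2304 = 1/2304
⇒ 3j(4 6 2; 0 0 0)² = 5/143, sgn +1
Racah Σ t=7..7: t=7:−1/20160 = -1/20160
⇒ 3j(4 6 2; -3 3 0)² = 12/715, sgn -1
4πI² = N·(3j₀)²·(3jₘ)² = 540/1573
I = -1·√(0.343293/4π) = -0.16528277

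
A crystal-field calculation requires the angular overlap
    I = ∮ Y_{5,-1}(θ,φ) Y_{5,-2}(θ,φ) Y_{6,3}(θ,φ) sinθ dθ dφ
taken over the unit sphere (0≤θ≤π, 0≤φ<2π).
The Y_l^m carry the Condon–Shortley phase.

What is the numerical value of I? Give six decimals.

Rules hold: Σm=0, L=16 even, 0≤6≤10.
N = 11·11·13 = 1573
Δ = 4!·6!·6!/17! = 1/28588560
Racah Σ t=0..4: t=0:+1/345600 t=1:−1/13824 t=2:+1/5184 t=3:−1/13824 t=4:+1/345600 = 7/129600
⇒ 3j(5 5 6; 0 0 0)² = 80/7293, sgn +1
Racah Σ t=0..3: t=0:+1/622080 t=1:−1/34560 t=2:+1/23040 t=3:−1/155520 = 1/103680
⇒ 3j(5 5 6; -1 -2 3)² = 9/2431, sgn -1
4πI² = N·(3j₀)²·(3jₘ)² = 240/3757
I = -1·√(0.0638808/4π) = -0.07129845

-0.071298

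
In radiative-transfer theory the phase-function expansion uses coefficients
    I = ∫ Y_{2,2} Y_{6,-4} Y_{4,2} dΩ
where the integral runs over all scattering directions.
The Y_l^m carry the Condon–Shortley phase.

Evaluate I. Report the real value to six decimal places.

Rules hold: Σm=0, L=12 even, 4≤4≤8.
N = 5·13·9 = 585
Δ = 4!·0!·8!/13! = 1/6435
Racah Σ t=2..2: t=2:+1/2304 = 1/2304
⇒ 3j(2 6 4; 0 0 0)² = 5/143, sgn +1
Racah Σ t=0..0: t=0:+1/34560 = 1/34560
⇒ 3j(2 6 4; 2 -4 2)² = 14/429, sgn +1
4πI² = N·(3j₀)²·(3jₘ)² = 1050/1573
I = +1·√(0.667514/4π) = 0.23047581

0.230476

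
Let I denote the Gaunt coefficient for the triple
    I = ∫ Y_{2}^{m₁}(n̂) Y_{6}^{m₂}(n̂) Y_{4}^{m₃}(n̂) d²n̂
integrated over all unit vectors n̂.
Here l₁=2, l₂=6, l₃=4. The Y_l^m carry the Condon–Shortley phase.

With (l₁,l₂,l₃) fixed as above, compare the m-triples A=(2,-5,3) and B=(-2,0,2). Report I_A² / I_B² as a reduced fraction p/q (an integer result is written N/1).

22/1

l's match ⇒ only the (l;m) 3-j factors differ between A and B.
A: triangle coeff Δ(2,6,4) = 1/6435; Σ_t [0,0]: t=0:+1/120960 = 1/120960; (3j)²=2/39 [(2 6 4; 2 -5 3)], sign=-1
B: triangle coeff Δ(2,6,4) = 1/6435; Σ_t [4,4]: t=4:+1/34560 = 1/34560; (3j)²=1/429 [(2 6 4; -2 0 2)], sign=+1
I_A²/I_B² = (2/39)/(1/429) = 22/1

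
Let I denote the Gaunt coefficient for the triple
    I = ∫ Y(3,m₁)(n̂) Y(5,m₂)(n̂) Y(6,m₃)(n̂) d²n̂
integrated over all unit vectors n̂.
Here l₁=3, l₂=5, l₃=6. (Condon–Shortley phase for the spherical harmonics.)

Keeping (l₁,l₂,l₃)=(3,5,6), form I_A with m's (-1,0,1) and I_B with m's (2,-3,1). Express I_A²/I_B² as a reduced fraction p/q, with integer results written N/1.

7/32

Same 3,5,6: normalisation and zero-m 3j drop out of the ratio.
A: Δ: 2! 4! 8! / 15! → 1/675675; sum: t=0:+1/34560 t=1:−1/3456 t=2:+1/5760 = -1/11520; 3j²(3 5 6; -1 0 1) = Δ·Π!·Σ² = 2/429  (sign +1)
B: Δ: 2! 4! 8! / 15! → 1/675675; sum: t=0:+1/17280 t=1:−1/120960 = 1/20160; 3j²(3 5 6; 2 -3 1) = Δ·Π!·Σ² = 64/3003  (sign -1)
I_A²/I_B² = (2/429)/(64/3003) = 7/32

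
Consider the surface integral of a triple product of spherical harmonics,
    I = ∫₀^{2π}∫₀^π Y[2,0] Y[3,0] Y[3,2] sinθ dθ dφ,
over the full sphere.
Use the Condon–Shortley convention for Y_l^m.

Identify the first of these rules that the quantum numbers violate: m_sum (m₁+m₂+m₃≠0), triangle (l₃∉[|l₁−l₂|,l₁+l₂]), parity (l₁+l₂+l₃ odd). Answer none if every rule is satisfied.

m₁+m₂+m₃ = 0 + 0 + 2 = 2  ✗
triangle: |2−3|=1 ≤ l₃=3 ≤ 2+3=5
parity: l₁+l₂+l₃ = 8 is even

m_sum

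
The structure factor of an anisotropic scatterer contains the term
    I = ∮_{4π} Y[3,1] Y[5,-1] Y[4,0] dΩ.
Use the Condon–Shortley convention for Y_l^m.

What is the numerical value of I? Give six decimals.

m-sum 0 ✓  L=12 even ✓  2≤4≤8 ✓
Π(2lᵢ+1) = 7×11×9 = 693
triangle coeff Δ(3,5,4) = 1/180180
Σ_t [1,3]: t=1:−1/576 t=2:+1/144 t=3:−1/576 = 1/288
(3j)²=20/1001 [(3 5 4; 0 0 0)], sign=+1
Σ_t [0,2]: t=0:+1/2304 t=1:−1/216 t=2:+1/384 = -11/6912
(3j)²=11/1638 [(3 5 4; 1 -1 0)], sign=-1
⇒ 4πI² = 110/1183
I = (-1)√(110/1183/(4π)) = -0.08601992

-0.086020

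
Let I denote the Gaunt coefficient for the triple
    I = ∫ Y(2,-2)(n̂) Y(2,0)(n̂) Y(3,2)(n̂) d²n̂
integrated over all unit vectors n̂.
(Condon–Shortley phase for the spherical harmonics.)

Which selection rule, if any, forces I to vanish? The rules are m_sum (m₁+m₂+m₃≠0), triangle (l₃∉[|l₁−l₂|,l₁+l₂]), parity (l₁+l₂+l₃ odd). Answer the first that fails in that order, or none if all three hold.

Σmᵢ = 0  ✓
l₃∈[|l₁−l₂|,l₁+l₂]=[0,4], have l₃=3  ✓
Σlᵢ = 7 ⇒ odd  ✗

parity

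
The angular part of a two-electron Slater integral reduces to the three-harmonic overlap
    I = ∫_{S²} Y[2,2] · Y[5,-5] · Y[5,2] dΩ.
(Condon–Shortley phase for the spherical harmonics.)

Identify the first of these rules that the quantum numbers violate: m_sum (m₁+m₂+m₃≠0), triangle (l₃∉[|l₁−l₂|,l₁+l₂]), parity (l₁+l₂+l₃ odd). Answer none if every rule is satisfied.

m_sum

Σmᵢ = -1  ✗
l₃∈[|l₁−l₂|,l₁+l₂]=[3,7], have l₃=5
Σlᵢ = 12 ⇒ even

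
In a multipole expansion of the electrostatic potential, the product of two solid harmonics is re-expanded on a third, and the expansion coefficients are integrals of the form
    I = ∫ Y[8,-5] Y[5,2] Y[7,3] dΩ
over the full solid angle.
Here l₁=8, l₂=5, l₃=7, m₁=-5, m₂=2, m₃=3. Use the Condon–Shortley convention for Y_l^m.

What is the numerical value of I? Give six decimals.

-0.129449

m-sum 0 ✓  L=20 even ✓  3≤7≤13 ✓
Π(2lᵢ+1) = 17×11×15 = 2805
triangle coeff Δ(8,5,7) = 1/814773960
Σ_t [1,5]: t=1:−1/87091200 t=2:+1/4976640 t=3:−1/2073600 t=4:+1/4976640 t=5:−1/87091200 = -1/9676800
(3j)²=360/46189 [(8 5 7; 0 0 0)], sign=+1
Σ_t [3,6]: t=3:−1/3135283200 t=4:+1/104509440 t=5:−1/38707200 t=6:+1/130636800 = -1/111974400
(3j)²=28/2907 [(8 5 7; -5 2 3)], sign=-1
⇒ 4πI² = 16800/79781
I = (-1)√(16800/79781/(4π)) = -0.12944938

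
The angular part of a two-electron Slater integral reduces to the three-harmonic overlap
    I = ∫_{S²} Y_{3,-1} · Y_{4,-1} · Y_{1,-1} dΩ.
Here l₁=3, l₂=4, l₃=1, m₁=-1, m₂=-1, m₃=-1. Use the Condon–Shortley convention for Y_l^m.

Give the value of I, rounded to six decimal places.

0.000000

Σmᵢ = -3 ≠ 0, so the φ-integral vanishes; I = 0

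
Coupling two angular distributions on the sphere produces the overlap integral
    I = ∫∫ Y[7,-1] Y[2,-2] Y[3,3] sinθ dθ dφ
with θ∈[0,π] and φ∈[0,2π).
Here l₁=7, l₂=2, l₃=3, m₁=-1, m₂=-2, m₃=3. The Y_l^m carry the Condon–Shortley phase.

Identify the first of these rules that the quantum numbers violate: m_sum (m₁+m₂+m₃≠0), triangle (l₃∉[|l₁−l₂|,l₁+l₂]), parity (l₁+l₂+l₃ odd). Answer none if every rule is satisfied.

triangle

azimuthal sum: -1 − 2 + 3 = 0  ✓
5 ≤ 3 ≤ 9 (triangle on l)  ✗
L = 7 + 2 + 3 = 12 (even)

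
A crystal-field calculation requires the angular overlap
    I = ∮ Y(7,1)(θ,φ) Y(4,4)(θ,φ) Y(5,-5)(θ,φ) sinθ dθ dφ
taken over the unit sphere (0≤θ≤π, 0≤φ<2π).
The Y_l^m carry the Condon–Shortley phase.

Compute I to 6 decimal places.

0.017637

m-sum 0 ✓  L=16 even ✓  3≤5≤11 ✓
Π(2lᵢ+1) = 15×9×11 = 1485
triangle coeff Δ(7,4,5) = 1/6126120
Σ_t [2,4]: t=2:+1/69120 t=3:−1/20736 t=4:+1/69120 = -1/51840
(3j)²=280/21879 [(7 4 5; 0 0 0)], sign=+1
Σ_t [6,6]: t=6:+1/58060800 = 1/58060800
(3j)²=1/4862 [(7 4 5; 1 4 -5)], sign=+1
⇒ 4πI² = 2100/537251
I = (+1)√(2100/537251/(4π)) = 0.01763665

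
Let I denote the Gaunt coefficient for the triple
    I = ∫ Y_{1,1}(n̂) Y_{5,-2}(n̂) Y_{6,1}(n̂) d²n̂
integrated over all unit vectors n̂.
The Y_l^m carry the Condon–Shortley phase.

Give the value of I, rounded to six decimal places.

-0.129207

Checks pass: Σm=0; 12 even; l₃=6∈[4,6].
(2·1+1)(2·5+1)(2·6+1) = 429
Δ: 0! 2! 10! / 13! → 1/858
sum: t=0:+1/14400 = 1/14400
3j²(1 5 6; 0 0 0) = Δ·Π!·Σ² = 6/143  (sign +1)
sum: t=0:+1/60480 = 1/60480
3j²(1 5 6; 1 -2 1) = Δ·Π!·Σ² = 5/429  (sign -1)
combine: 4πI² = 429·6/143·5/429 = 30/143
take √, sign -1: I = -0.12920749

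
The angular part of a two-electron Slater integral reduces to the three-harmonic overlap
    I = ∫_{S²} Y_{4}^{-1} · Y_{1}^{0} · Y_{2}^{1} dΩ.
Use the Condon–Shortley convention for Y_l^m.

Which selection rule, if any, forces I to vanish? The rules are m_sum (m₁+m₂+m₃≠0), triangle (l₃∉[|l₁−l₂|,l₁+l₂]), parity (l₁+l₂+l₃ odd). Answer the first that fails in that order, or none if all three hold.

azimuthal sum: -1 + 0 + 1 = 0  ✓
3 ≤ 2 ≤ 5 (triangle on l)  ✗
L = 4 + 1 + 2 = 7 (odd)

triangle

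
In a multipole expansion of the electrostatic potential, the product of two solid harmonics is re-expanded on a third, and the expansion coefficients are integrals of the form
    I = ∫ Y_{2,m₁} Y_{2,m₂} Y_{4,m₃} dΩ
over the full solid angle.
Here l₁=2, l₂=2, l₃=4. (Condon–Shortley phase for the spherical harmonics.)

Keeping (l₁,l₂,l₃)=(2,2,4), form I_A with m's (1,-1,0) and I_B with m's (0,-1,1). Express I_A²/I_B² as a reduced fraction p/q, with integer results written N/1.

8/15

Same 2,2,4: normalisation and zero-m 3j drop out of the ratio.
A: Δ: 0! 4! 4! / 9! → 1/630; sum: t=0:+1/36 = 1/36; 3j²(2 2 4; 1 -1 0) = Δ·Π!·Σ² = 8/315  (sign +1)
B: Δ: 0! 4! 4! / 9! → 1/630; sum: t=0:+1/24 = 1/24; 3j²(2 2 4; 0 -1 1) = Δ·Π!·Σ² = 1/21  (sign -1)
I_A²/I_B² = (8/315)/(1/21) = 8/15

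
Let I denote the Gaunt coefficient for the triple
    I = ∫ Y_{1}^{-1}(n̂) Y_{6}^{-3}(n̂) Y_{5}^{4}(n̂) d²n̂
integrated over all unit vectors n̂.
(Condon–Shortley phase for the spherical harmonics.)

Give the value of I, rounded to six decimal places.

-0.070770

m-sum 0 ✓  L=12 even ✓  5≤5≤7 ✓
Π(2lᵢ+1) = 3×13×11 = 429
triangle coeff Δ(1,6,5) = 1/858
Σ_t [1,1]: t=1:−1/14400 = -1/14400
(3j)²=6/143 [(1 6 5; 0 0 0)], sign=+1
Σ_t [2,2]: t=2:+1/725760 = 1/725760
(3j)²=1/286 [(1 6 5; -1 -3 4)], sign=-1
⇒ 4πI² = 9/143
I = (-1)√(9/143/(4π)) = -0.07076985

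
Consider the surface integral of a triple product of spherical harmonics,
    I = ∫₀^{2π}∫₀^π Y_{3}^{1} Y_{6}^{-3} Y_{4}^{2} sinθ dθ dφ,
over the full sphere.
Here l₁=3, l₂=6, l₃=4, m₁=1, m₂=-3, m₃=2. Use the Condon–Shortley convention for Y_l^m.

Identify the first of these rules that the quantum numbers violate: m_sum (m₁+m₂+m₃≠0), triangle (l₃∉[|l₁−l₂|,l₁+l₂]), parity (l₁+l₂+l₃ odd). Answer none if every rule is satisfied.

Σmᵢ = 0  ✓
l₃∈[|l₁−l₂|,l₁+l₂]=[3,9], have l₃=4  ✓
Σlᵢ = 13 ⇒ odd  ✗

parity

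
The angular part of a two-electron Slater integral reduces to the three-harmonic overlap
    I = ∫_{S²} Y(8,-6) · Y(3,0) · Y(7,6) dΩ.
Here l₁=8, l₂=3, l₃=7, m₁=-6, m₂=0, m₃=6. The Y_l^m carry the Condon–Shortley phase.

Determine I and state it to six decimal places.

Checks pass: Σm=0; 18 even; l₃=7∈[5,11].
(2·8+1)(2·3+1)(2·7+1) = 1785
Δ: 4! 12! 2! / 19! → 1/5290740
sum: t=1:−1/7257600 t=2:+1/2073600 t=3:−1/7257600 = 1/4838400
3j²(8 3 7; 0 0 0) = Δ·Π!·Σ² = 252/20995  (sign -1)
sum: t=2:+1/1916006400 t=3:−1/479001600 = -1/638668800
3j²(8 3 7; -6 0 6) = Δ·Π!·Σ² = 117/6460  (sign +1)
combine: 4πI² = 1785·252/20995·117/6460 = 11907/30685
take √, sign -1: I = -0.17572485

-0.175725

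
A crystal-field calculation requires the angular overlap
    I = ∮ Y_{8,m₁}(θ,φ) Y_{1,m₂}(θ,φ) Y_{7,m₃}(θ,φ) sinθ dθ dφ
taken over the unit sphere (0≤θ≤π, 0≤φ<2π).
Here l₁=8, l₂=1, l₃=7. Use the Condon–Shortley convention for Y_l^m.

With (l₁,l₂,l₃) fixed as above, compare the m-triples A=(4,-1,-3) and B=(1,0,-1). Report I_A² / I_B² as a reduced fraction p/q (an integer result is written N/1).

Shared (l₁,l₂,l₃)=(8,1,7): N and (l;000)² cancel in I_A²/I_B².
A: Δ = 2!·14!·0!/17! = 1/2040; Racah Σ t=0..0: t=0:+1/174182400 = 1/174182400; ⇒ 3j(8 1 7; 4 -1 -3)² = 11/340, sgn +1
B: Δ = 2!·14!·0!/17! = 1/2040; Racah Σ t=1..1: t=1:−1/29030400 = -1/29030400; ⇒ 3j(8 1 7; 1 0 -1)² = 21/680, sgn -1
I_A²/I_B² = (11/340)/(21/680) = 22/21

22/21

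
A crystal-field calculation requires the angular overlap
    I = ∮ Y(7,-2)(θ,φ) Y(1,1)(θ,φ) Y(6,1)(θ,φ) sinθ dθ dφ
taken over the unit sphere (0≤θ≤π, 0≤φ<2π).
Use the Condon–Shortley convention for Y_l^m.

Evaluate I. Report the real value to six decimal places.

0.209937

Rules hold: Σm=0, L=14 even, 6≤6≤8.
N = 15·3·13 = 585
Δ = 2!·12!·0!/15! = 1/1365
Racah Σ t=1..1: t=1:−1/518400 = -1/518400
⇒ 3j(7 1 6; 0 0 0)² = 7/195, sgn -1
Racah Σ t=2..2: t=2:+1/1209600 = 1/1209600
⇒ 3j(7 1 6; -2 1 1)² = 12/455, sgn -1
4πI² = N·(3j₀)²·(3jₘ)² = 36/65
I = +1·√(0.553846/4π) = 0.20993732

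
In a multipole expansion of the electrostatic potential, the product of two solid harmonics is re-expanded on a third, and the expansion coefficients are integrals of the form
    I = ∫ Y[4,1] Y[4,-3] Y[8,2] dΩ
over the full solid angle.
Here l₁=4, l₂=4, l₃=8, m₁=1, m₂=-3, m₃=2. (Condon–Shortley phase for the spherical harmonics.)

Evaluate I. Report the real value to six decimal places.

m-sum 0 ✓  L=16 even ✓  0≤8≤8 ✓
Π(2lᵢ+1) = 9×9×17 = 1377
triangle coeff Δ(4,4,8) = 1/218790
Σ_t [0,0]: t=0:+1/331776 = 1/331776
(3j)²=490/21879 [(4 4 8; 0 0 0)], sign=+1
Σ_t [0,0]: t=0:+1/3628800 = 1/3628800
(3j)²=8/2431 [(4 4 8; 1 -3 2)], sign=+1
⇒ 4πI² = 35280/347633
I = (+1)√(35280/347633/(4π)) = 0.08986671

0.089867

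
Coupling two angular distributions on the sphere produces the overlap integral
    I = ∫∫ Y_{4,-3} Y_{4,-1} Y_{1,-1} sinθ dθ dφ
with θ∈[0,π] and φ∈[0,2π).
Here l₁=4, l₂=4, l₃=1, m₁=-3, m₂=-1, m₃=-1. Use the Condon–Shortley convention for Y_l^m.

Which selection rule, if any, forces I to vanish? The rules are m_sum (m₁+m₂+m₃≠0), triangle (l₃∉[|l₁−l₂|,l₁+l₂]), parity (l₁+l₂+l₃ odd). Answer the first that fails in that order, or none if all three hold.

m_sum

m₁+m₂+m₃ = -3 − 1 − 1 = -5  ✗
triangle: |4−4|=0 ≤ l₃=1 ≤ 4+4=8
parity: l₁+l₂+l₃ = 9 is odd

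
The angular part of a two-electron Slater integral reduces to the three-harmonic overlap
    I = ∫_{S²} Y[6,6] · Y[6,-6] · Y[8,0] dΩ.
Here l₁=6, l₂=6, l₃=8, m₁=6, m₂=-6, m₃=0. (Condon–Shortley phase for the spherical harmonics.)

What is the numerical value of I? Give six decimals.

0.018005

m-sum 0 ✓  L=20 even ✓  0≤8≤12 ✓
Π(2lᵢ+1) = 13×13×17 = 2873
triangle coeff Δ(6,6,8) = 1/1309458150
Σ_t [0,4]: t=0:+1/49766400 t=1:−1/3110400 t=2:+1/1327104 t=3:−1/3110400 t=4:+1/49766400 = 1/6635520
(3j)²=350/46189 [(6 6 8; 0 0 0)], sign=+1
Σ_t [0,0]: t=0:+1/39016857600 = 1/39016857600
(3j)²=11/58786 [(6 6 8; 6 -6 0)], sign=+1
⇒ 4πI² = 25/6137
I = (+1)√(25/6137/(4π)) = 0.01800475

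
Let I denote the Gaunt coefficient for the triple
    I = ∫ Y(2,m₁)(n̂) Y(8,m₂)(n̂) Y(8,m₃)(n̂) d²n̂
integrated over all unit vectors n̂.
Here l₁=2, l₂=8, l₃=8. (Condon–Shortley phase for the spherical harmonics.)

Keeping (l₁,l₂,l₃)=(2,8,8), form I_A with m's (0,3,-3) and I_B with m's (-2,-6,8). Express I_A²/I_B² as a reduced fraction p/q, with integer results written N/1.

45/16

l's match ⇒ only the (l;m) 3-j factors differ between A and B.
A: triangle coeff Δ(2,8,8) = 1/348840; Σ_t [0,2]: t=0:+1/958003200 t=1:−1/87091200 t=2:+1/174182400 = -1/212889600; (3j)²=15/2584 [(2 8 8; 0 3 -3)], sign=+1
B: triangle coeff Δ(2,8,8) = 1/348840; Σ_t [2,2]: t=2:+1/348713164800 = 1/348713164800; (3j)²=2/969 [(2 8 8; -2 -6 8)], sign=+1
I_A²/I_B² = (15/2584)/(2/969) = 45/16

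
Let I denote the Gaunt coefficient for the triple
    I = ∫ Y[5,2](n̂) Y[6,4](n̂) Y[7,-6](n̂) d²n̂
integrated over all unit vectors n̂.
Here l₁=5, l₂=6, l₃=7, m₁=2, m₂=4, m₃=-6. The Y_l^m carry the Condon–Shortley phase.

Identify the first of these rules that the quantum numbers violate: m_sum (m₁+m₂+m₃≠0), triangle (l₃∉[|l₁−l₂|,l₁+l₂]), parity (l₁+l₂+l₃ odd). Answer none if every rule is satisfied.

none

azimuthal sum: 2 + 4 − 6 = 0  ✓
1 ≤ 7 ≤ 11 (triangle on l)  ✓
L = 5 + 6 + 7 = 18 (even)  ✓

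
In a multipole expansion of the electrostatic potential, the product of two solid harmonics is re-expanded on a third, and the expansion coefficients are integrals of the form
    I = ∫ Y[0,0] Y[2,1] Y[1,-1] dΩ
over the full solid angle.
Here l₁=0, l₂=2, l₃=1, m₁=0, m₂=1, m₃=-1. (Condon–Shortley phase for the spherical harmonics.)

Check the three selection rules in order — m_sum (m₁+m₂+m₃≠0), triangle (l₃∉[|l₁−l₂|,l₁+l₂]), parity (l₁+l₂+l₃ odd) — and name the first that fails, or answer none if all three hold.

triangle

Σmᵢ = 0  ✓
l₃∈[|l₁−l₂|,l₁+l₂]=[2,2], have l₃=1  ✗
Σlᵢ = 3 ⇒ odd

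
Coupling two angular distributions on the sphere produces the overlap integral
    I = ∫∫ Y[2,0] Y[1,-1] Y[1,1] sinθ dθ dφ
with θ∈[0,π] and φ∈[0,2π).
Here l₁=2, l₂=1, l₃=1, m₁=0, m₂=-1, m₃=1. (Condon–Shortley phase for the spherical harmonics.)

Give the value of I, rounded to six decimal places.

0.126157

Rules hold: Σm=0, L=4 even, 1≤1≤3.
N = 5·3·3 = 45
Δ = 2!·2!·0!/5! = 1/30
Racah Σ t=1..1: t=1:−1/1 = -1/1
⇒ 3j(2 1 1; 0 0 0)² = 2/15, sgn +1
Racah Σ t=0..0: t=0:+1/4 = 1/4
⇒ 3j(2 1 1; 0 -1 1)² = 1/30, sgn +1
4πI² = N·(3j₀)²·(3jₘ)² = 1/5
I = +1·√(0.2/4π) = 0.12615663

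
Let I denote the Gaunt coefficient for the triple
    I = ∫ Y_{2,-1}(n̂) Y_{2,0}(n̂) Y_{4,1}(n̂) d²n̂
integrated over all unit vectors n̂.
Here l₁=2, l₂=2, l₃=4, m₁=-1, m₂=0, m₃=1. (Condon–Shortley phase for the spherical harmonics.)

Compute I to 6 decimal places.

m-sum 0 ✓  L=8 even ✓  0≤4≤4 ✓
Π(2lᵢ+1) = 5×5×9 = 225
triangle coeff Δ(2,2,4) = 1/630
Σ_t [0,0]: t=0:+1/16 = 1/16
(3j)²=2/35 [(2 2 4; 0 0 0)], sign=+1
Σ_t [0,0]: t=0:+1/24 = 1/24
(3j)²=1/21 [(2 2 4; -1 0 1)], sign=-1
⇒ 4πI² = 30/49
I = (-1)√(30/49/(4π)) = -0.22072812

-0.220728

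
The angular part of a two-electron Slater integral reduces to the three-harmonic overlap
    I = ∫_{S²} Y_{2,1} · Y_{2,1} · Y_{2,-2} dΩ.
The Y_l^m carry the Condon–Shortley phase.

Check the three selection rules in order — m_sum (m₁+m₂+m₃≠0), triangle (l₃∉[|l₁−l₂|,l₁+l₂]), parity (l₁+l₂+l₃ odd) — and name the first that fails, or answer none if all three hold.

none

azimuthal sum: 1 + 1 − 2 = 0  ✓
0 ≤ 2 ≤ 4 (triangle on l)  ✓
L = 2 + 2 + 2 = 6 (even)  ✓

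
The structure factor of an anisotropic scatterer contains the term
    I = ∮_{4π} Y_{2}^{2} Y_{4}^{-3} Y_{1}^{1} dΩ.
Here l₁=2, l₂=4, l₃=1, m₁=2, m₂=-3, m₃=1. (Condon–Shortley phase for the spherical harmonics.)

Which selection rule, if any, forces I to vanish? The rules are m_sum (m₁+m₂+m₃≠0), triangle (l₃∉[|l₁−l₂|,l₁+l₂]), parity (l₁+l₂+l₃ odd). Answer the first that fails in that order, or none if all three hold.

Σmᵢ = 0  ✓
l₃∈[|l₁−l₂|,l₁+l₂]=[2,6], have l₃=1  ✗
Σlᵢ = 7 ⇒ odd

triangle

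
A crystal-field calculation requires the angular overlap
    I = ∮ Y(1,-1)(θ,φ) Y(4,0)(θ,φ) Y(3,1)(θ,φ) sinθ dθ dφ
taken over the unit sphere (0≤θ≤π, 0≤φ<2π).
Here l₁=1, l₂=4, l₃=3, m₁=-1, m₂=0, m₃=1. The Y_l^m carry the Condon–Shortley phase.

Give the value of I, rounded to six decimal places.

m-sum 0 ✓  L=8 even ✓  3≤3≤5 ✓
Π(2lᵢ+1) = 3×9×7 = 189
triangle coeff Δ(1,4,3) = 1/252
Σ_t [1,1]: t=1:−1/36 = -1/36
(3j)²=4/63 [(1 4 3; 0 0 0)], sign=+1
Σ_t [2,2]: t=2:+1/96 = 1/96
(3j)²=1/42 [(1 4 3; -1 0 1)], sign=+1
⇒ 4πI² = 2/7
I = (+1)√(2/7/(4π)) = 0.15078601

0.150786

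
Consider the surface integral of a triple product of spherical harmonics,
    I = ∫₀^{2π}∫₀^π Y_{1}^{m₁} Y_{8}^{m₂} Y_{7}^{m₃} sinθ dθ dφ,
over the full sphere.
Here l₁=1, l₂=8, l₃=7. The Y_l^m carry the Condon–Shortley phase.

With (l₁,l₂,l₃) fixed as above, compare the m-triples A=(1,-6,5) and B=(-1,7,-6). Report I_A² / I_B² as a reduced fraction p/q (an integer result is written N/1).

Shared (l₁,l₂,l₃)=(1,8,7): N and (l;000)² cancel in I_A²/I_B².
A: Δ = 2!·0!·14!/17! = 1/2040; Racah Σ t=0..0: t=0:+1/1916006400 = 1/1916006400; ⇒ 3j(1 8 7; 1 -6 5)² = 91/2040, sgn +1
B: Δ = 2!·0!·14!/17! = 1/2040; Racah Σ t=2..2: t=2:+1/12454041600 = 1/12454041600; ⇒ 3j(1 8 7; -1 7 -6)² = 7/136, sgn -1
I_A²/I_B² = (91/2040)/(7/136) = 13/15

13/15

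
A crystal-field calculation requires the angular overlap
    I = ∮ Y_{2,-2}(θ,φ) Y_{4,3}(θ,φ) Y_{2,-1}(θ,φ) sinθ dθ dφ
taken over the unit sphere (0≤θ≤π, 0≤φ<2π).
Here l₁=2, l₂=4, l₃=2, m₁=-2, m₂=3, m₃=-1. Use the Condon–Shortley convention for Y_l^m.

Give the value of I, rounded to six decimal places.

-0.238414

Rules hold: Σm=0, L=8 even, 2≤2≤6.
N = 5·9·5 = 225
Δ = 4!·0!·4!/9! = 1/630
Racah Σ t=2..2: t=2:+1/16 = 1/16
⇒ 3j(2 4 2; 0 0 0)² = 2/35, sgn +1
Racah Σ t=4..4: t=4:+1/144 = 1/144
⇒ 3j(2 4 2; -2 3 -1)² = 1/18, sgn -1
4πI² = N·(3j₀)²·(3jₘ)² = 5/7
I = -1·√(0.714286/4π) = -0.23841361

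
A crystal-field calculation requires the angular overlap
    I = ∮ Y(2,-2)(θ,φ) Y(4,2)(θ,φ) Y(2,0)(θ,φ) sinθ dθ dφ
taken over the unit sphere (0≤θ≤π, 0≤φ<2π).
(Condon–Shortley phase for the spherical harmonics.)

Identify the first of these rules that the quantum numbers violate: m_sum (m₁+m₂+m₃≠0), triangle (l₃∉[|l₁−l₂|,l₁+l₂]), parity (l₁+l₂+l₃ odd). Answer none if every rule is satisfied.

none

m₁+m₂+m₃ = -2 + 2 + 0 = 0  ✓
triangle: |2−4|=2 ≤ l₃=2 ≤ 2+4=6  ✓
parity: l₁+l₂+l₃ = 8 is even  ✓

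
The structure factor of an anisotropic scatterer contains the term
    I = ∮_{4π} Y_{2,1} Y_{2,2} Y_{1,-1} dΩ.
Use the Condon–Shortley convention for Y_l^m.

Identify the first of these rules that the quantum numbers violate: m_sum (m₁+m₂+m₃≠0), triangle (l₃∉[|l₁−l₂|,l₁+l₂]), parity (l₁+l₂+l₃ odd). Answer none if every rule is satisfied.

azimuthal sum: 1 + 2 − 1 = 2  ✗
0 ≤ 1 ≤ 4 (triangle on l)
L = 2 + 2 + 1 = 5 (odd)

m_sum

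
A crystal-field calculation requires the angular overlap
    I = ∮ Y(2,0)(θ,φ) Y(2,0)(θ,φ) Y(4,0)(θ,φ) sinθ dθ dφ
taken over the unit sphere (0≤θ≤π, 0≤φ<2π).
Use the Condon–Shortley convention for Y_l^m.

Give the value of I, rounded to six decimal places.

0.241796

m-sum 0 ✓  L=8 even ✓  0≤4≤4 ✓
Π(2lᵢ+1) = 5×5×9 = 225
triangle coeff Δ(2,2,4) = 1/630
Σ_t [0,0]: t=0:+1/16 = 1/16
(3j)²=2/35 [(2 2 4; 0 0 0)], sign=+1
(m-triple is (0,0,0) — same symbol as above.)
⇒ 4πI² = 36/49
I = (+1)√(36/49/(4π)) = 0.24179554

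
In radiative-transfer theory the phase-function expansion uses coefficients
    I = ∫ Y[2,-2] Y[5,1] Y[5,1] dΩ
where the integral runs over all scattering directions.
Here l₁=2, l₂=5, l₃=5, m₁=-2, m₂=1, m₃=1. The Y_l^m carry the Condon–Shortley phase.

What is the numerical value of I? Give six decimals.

0.198089

Rules hold: Σm=0, L=12 even, 3≤5≤7.
N = 5·11·11 = 605
Δ = 2!·2!·8!/13! = 1/38610
Racah Σ t=0..2: t=0:+1/2880 t=1:−1/576 t=2:+1/2880 = -1/960
⇒ 3j(2 5 5; 0 0 0)² = 10/429, sgn +1
Racah Σ t=2..2: t=2:+1/2304 = 1/2304
⇒ 3j(2 5 5; -2 1 1)² = 5/143, sgn +1
4πI² = N·(3j₀)²·(3jₘ)² = 250/507
I = +1·√(0.493097/4π) = 0.19808933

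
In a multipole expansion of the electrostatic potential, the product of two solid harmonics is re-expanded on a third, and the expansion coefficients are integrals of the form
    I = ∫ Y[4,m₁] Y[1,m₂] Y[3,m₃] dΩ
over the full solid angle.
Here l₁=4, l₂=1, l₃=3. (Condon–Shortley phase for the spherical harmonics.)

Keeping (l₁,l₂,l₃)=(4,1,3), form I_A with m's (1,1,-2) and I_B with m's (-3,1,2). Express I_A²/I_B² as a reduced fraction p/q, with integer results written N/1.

Shared (l₁,l₂,l₃)=(4,1,3): N and (l;000)² cancel in I_A²/I_B².
A: Δ = 2!·6!·0!/9! = 1/252; Racah Σ t=2..2: t=2:+1/240 = 1/240; ⇒ 3j(4 1 3; 1 1 -2)² = 1/84, sgn -1
B: Δ = 2!·6!·0!/9! = 1/252; Racah Σ t=2..2: t=2:+1/240 = 1/240; ⇒ 3j(4 1 3; -3 1 2)² = 1/12, sgn -1
I_A²/I_B² = (1/84)/(1/12) = 1/7

1/7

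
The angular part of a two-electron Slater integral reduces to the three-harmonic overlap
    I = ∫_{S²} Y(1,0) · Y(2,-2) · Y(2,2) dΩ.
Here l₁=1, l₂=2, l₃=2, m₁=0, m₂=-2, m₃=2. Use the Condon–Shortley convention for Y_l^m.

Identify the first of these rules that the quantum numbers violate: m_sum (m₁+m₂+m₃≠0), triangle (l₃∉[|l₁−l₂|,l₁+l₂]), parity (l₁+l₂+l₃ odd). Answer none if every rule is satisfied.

parity

Σmᵢ = 0  ✓
l₃∈[|l₁−l₂|,l₁+l₂]=[1,3], have l₃=2  ✓
Σlᵢ = 5 ⇒ odd  ✗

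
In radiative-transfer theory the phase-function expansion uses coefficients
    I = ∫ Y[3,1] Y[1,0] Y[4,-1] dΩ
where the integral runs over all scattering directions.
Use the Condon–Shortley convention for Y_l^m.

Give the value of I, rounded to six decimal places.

-0.238414

Checks pass: Σm=0; 8 even; l₃=4∈[2,4].
(2·3+1)(2·1+1)(2·4+1) = 189
Δ: 0! 6! 2! / 9! → 1/252
sum: t=0:+1/36 = 1/36
3j²(3 1 4; 0 0 0) = Δ·Π!·Σ² = 4/63  (sign +1)
sum: t=0:+1/48 = 1/48
3j²(3 1 4; 1 0 -1) = Δ·Π!·Σ² = 5/84  (sign -1)
combine: 4πI² = 189·4/63·5/84 = 5/7
take √, sign -1: I = -0.23841361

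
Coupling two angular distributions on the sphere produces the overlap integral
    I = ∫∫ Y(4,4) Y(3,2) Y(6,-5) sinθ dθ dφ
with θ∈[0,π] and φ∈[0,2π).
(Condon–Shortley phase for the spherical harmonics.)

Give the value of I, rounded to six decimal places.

Σmᵢ = 1 ≠ 0, so the φ-integral vanishes; I = 0

0.000000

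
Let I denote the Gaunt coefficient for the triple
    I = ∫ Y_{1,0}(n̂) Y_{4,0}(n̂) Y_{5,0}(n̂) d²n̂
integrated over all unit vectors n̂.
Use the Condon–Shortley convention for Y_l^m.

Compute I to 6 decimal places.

0.245532

Checks pass: Σm=0; 10 even; l₃=5∈[3,5].
(2·1+1)(2·4+1)(2·5+1) = 297
Δ: 0! 2! 8! / 11! → 1/495
sum: t=0:+1/576 = 1/576
3j²(1 4 5; 0 0 0) = Δ·Π!·Σ² = 5/99  (sign -1)
(m-triple is (0,0,0) — same symbol as above.)
combine: 4πI² = 297·5/99·5/99 = 25/33
take √, sign +1: I = 0.24553200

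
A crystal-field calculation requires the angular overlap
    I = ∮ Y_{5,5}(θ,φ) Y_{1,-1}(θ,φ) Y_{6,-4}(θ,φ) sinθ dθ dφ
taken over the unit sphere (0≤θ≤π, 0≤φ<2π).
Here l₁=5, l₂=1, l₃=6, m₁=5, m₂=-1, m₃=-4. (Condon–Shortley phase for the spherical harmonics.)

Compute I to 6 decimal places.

0.040859

m-sum 0 ✓  L=12 even ✓  4≤6≤6 ✓
Π(2lᵢ+1) = 11×3×13 = 429
triangle coeff Δ(5,1,6) = 1/858
Σ_t [0,0]: t=0:+1/14400 = 1/14400
(3j)²=6/143 [(5 1 6; 0 0 0)], sign=+1
Σ_t [0,0]: t=0:+1/7257600 = 1/7257600
(3j)²=1/858 [(5 1 6; 5 -1 -4)], sign=+1
⇒ 4πI² = 3/143
I = (+1)√(3/143/(4π)) = 0.04085899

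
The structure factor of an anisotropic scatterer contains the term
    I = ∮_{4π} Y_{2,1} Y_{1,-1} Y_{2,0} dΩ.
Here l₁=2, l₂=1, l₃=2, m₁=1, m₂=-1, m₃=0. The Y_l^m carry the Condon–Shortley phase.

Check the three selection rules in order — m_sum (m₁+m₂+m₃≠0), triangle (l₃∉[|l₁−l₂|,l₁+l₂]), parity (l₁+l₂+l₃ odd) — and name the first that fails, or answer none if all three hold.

azimuthal sum: 1 − 1 + 0 = 0  ✓
1 ≤ 2 ≤ 3 (triangle on l)  ✓
L = 2 + 1 + 2 = 5 (odd)  ✗

parity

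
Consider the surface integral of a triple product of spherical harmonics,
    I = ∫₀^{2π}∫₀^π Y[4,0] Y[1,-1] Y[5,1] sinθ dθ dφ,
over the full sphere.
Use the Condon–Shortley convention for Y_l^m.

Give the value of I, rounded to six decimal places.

m-sum 0 ✓  L=10 even ✓  3≤5≤5 ✓
Π(2lᵢ+1) = 9×3×11 = 297
triangle coeff Δ(4,1,5) = 1/495
Σ_t [0,0]: t=0:+1/576 = 1/576
(3j)²=5/99 [(4 1 5; 0 0 0)], sign=-1
Σ_t [0,0]: t=0:+1/1152 = 1/1152
(3j)²=1/33 [(4 1 5; 0 -1 1)], sign=+1
⇒ 4πI² = 5/11
I = (-1)√(5/11/(4π)) = -0.19018827

-0.190188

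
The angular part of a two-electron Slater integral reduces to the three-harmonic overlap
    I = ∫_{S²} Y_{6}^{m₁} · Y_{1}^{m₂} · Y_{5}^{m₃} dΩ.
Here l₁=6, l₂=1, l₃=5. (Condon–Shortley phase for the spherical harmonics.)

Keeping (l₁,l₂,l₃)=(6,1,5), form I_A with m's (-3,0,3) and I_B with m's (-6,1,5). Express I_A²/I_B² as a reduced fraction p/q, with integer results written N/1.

9/22

l's match ⇒ only the (l;m) 3-j factors differ between A and B.
A: triangle coeff Δ(6,1,5) = 1/858; Σ_t [1,1]: t=1:−1/80640 = -1/80640; (3j)²=9/286 [(6 1 5; -3 0 3)], sign=-1
B: triangle coeff Δ(6,1,5) = 1/858; Σ_t [2,2]: t=2:+1/7257600 = 1/7257600; (3j)²=1/13 [(6 1 5; -6 1 5)], sign=+1
I_A²/I_B² = (9/286)/(1/13) = 9/22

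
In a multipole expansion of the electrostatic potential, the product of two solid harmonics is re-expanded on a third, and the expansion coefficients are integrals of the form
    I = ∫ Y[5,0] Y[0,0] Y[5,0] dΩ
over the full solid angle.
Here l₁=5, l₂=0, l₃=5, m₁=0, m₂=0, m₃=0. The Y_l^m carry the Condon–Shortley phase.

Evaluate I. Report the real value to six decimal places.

0.282095

Rules hold: Σm=0, L=10 even, 5≤5≤5.
N = 11·1·11 = 121
Δ = 0!·10!·0!/11! = 1/11
Racah Σ t=0..0: t=0:+1/14400 = 1/14400
⇒ 3j(5 0 5; 0 0 0)² = 1/11, sgn -1
(m-triple is (0,0,0) — same symbol as above.)
4πI² = N·(3j₀)²·(3jₘ)² = 1/1
I = +1·√(1/4π) = 0.28209479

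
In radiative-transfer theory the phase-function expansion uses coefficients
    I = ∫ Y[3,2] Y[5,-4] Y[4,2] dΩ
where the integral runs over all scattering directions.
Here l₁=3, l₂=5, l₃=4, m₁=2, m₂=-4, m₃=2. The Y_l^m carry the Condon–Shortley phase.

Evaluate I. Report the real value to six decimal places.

0.143343

Checks pass: Σm=0; 12 even; l₃=4∈[2,8].
(2·3+1)(2·5+1)(2·4+1) = 693
Δ: 4! 2! 6! / 13! → 1/180180
sum: t=1:−1/576 t=2:+1/144 t=3:−1/576 = 1/288
3j²(3 5 4; 0 0 0) = Δ·Π!·Σ² = 20/1001  (sign +1)
sum: t=0:+1/2880 t=1:−1/8640 = 1/4320
3j²(3 5 4; 2 -4 2) = Δ·Π!·Σ² = 8/429  (sign +1)
combine: 4πI² = 693·20/1001·8/429 = 480/1859
take √, sign +1: I = 0.14334284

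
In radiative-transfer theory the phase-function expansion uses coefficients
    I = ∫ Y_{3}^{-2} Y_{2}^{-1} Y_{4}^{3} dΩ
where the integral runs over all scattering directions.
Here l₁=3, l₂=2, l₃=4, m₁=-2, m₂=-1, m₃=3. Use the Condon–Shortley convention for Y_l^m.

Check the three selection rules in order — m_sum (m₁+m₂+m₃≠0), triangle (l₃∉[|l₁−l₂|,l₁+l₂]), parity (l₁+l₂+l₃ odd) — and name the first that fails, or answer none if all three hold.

parity

Σmᵢ = 0  ✓
l₃∈[|l₁−l₂|,l₁+l₂]=[1,5], have l₃=4  ✓
Σlᵢ = 9 ⇒ odd  ✗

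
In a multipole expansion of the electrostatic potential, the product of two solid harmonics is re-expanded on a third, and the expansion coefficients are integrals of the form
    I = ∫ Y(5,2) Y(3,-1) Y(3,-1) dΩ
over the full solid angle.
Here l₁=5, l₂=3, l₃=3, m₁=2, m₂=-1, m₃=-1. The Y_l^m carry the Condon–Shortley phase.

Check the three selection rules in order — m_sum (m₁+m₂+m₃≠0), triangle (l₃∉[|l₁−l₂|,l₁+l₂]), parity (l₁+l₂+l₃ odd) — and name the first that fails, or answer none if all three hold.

Σmᵢ = 0  ✓
l₃∈[|l₁−l₂|,l₁+l₂]=[2,8], have l₃=3  ✓
Σlᵢ = 11 ⇒ odd  ✗

parity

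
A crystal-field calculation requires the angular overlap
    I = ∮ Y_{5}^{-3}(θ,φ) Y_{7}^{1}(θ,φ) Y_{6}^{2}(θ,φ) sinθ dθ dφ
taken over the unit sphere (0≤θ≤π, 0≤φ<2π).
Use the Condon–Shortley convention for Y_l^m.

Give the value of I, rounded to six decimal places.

0.025664

Checks pass: Σm=0; 18 even; l₃=6∈[2,12].
(2·5+1)(2·7+1)(2·6+1) = 2145
Δ: 6! 4! 8! / 19! → 1/174594420
sum: t=1:−1/4147200 t=2:+1/207360 t=3:−1/82944 t=4:+1/207360 t=5:−1/4147200 = -1/345600
3j²(5 7 6; 0 0 0) = Δ·Π!·Σ² = 420/46189  (sign -1)
sum: t=4:+1/663552 t=5:−1/518400 t=6:+1/4147200 = -1/5529600
3j²(5 7 6; -3 1 2) = Δ·Π!·Σ² = 98/230945  (sign -1)
combine: 4πI² = 2145·420/46189·98/230945 = 123480/14919047
take √, sign +1: I = 0.02566391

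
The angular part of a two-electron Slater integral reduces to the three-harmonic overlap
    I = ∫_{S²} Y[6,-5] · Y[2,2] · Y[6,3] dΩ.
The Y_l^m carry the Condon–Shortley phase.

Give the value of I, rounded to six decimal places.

m-sum 0 ✓  L=14 even ✓  4≤6≤8 ✓
Π(2lᵢ+1) = 13×5×13 = 845
triangle coeff Δ(6,2,6) = 1/90090
Σ_t [0,2]: t=0:+1/69120 t=1:−1/14400 t=2:+1/69120 = -7/172800
(3j)²=14/715 [(6 2 6; 0 0 0)], sign=-1
Σ_t [2,2]: t=2:+1/1451520 = 1/1451520
(3j)²=1/91 [(6 2 6; -5 2 3)], sign=-1
⇒ 4πI² = 2/11
I = (+1)√(2/11/(4π)) = 0.12028562

0.120286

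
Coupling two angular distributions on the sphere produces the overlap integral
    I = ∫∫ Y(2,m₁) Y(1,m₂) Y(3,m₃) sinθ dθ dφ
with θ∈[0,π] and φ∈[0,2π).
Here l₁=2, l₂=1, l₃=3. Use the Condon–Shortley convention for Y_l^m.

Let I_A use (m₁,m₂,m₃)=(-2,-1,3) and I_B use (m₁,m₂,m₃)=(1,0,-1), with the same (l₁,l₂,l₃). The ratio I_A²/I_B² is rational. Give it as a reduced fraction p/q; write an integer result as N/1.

Same 2,1,3: normalisation and zero-m 3j drop out of the ratio.
A: Δ: 0! 4! 2! / 7! → 1/105; sum: t=0:+1/48 = 1/48; 3j²(2 1 3; -2 -1 3) = Δ·Π!·Σ² = 1/7  (sign +1)
B: Δ: 0! 4! 2! / 7! → 1/105; sum: t=0:+1/6 = 1/6; 3j²(2 1 3; 1 0 -1) = Δ·Π!·Σ² = 8/105  (sign +1)
I_A²/I_B² = (1/7)/(8/105) = 15/8

15/8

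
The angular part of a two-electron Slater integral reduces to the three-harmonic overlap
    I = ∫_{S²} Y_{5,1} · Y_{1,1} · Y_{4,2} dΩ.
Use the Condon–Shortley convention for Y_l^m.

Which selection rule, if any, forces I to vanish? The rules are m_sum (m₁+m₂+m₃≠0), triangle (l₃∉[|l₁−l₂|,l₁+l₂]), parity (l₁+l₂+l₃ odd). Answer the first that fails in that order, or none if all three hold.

Σmᵢ = 4  ✗
l₃∈[|l₁−l₂|,l₁+l₂]=[4,6], have l₃=4
Σlᵢ = 10 ⇒ even

m_sum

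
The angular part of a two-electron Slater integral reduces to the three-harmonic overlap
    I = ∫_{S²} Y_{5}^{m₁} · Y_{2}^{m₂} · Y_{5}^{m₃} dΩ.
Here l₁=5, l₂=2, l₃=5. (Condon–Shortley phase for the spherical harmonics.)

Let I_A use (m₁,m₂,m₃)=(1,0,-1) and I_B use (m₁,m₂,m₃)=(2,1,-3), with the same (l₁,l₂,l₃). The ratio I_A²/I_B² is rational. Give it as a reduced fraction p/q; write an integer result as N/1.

Same 5,2,5: normalisation and zero-m 3j drop out of the ratio.
A: Δ: 2! 8! 2! / 13! → 1/38610; sum: t=0:+1/2304 t=1:−1/720 t=2:+1/5760 = -1/1280; 3j²(5 2 5; 1 0 -1) = Δ·Π!·Σ² = 27/1430  (sign -1)
B: Δ: 2! 8! 2! / 13! → 1/38610; sum: t=1:−1/2880 t=2:+1/10080 = -1/4032; 3j²(5 2 5; 2 1 -3) = Δ·Π!·Σ² = 10/429  (sign -1)
I_A²/I_B² = (27/1430)/(10/429) = 81/100

81/100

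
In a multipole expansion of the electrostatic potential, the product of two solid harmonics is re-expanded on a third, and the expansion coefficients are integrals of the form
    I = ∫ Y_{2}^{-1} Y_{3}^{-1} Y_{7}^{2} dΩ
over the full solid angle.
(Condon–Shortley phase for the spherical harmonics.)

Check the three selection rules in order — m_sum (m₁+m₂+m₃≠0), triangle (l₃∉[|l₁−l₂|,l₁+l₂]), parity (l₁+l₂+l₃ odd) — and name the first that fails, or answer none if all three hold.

Σmᵢ = 0  ✓
l₃∈[|l₁−l₂|,l₁+l₂]=[1,5], have l₃=7  ✗
Σlᵢ = 12 ⇒ even

triangle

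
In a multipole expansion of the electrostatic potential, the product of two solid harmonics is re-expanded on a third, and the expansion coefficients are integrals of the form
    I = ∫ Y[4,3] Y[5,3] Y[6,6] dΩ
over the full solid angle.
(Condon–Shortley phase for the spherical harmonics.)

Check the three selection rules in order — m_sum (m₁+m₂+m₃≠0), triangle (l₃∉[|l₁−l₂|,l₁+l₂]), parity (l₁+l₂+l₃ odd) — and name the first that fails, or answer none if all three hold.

m_sum

m₁+m₂+m₃ = 3 + 3 + 6 = 12  ✗
triangle: |4−5|=1 ≤ l₃=6 ≤ 4+5=9
parity: l₁+l₂+l₃ = 15 is odd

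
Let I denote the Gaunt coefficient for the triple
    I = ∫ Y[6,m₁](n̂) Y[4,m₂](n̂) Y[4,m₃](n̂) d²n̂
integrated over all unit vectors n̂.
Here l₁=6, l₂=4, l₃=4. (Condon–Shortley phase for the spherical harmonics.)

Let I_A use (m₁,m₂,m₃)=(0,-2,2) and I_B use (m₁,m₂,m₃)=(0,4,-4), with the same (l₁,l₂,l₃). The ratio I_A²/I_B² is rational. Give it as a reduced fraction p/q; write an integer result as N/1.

121/4

Same 6,4,4: normalisation and zero-m 3j drop out of the ratio.
A: Δ: 6! 6! 2! / 15! → 1/1261260; sum: t=0:+1/1036800 t=1:−1/14400 t=2:+1/4608 = 77/518400; 3j²(6 4 4; 0 -2 2) = Δ·Π!·Σ² = 11/585  (sign +1)
B: Δ: 6! 6! 2! / 15! → 1/1261260; sum: t=6:+1/1036800 = 1/1036800; 3j²(6 4 4; 0 4 -4) = Δ·Π!·Σ² = 4/6435  (sign +1)
I_A²/I_B² = (11/585)/(4/6435) = 121/4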